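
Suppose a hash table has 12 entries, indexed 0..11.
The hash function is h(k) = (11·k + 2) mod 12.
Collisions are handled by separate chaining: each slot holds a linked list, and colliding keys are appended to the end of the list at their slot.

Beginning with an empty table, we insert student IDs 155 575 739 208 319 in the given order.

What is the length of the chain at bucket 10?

Insert 155: h=3, bucket 3 empty -> new chain.
Insert 575: h=3, bucket 3 nonempty -> append to chain.
Insert 739: h=7, bucket 7 empty -> new chain.
Insert 208: h=10, bucket 10 empty -> new chain.
Insert 319: h=7, bucket 7 nonempty -> append to chain.
Final buckets:
0: .
1: .
2: .
3: 155 -> 575
4: .
5: .
6: .
7: 739 -> 319
8: .
9: .
10: 208
11: .

1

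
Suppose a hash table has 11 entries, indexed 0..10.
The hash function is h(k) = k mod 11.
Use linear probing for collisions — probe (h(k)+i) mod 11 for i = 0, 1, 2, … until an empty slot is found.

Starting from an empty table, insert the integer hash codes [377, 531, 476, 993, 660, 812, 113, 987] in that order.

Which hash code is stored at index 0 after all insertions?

660

377 hashes to 3; slot 3 is free -> place at 3.
531 hashes to 3; 3 taken -> place at 4.
476 hashes to 3; 3,4 taken -> place at 5.
993 hashes to 3; 3,4,5 taken -> place at 6.
660 hashes to 0; slot 0 is free -> place at 0.
812 hashes to 9; slot 9 is free -> place at 9.
113 hashes to 3; 3,4,5,6 taken -> place at 7.
987 hashes to 8; slot 8 is free -> place at 8.
Table: [660, ∅, ∅, 377, 531, 476, 993, 113, 987, 812, ∅]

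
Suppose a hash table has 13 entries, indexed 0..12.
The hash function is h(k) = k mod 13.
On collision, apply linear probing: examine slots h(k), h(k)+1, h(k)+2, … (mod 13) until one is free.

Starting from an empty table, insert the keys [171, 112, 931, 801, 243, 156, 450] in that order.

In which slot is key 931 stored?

9

171: h=2 -> slot 2
112: h=8 -> slot 8
931: h=8, probe 8,9 -> slot 9
801: h=8, probe 8,9,10 -> slot 10
243: h=9, probe 9,10,11 -> slot 11
156: h=0 -> slot 0
450: h=8, probe 8,9,10,11,12 -> slot 12
Table: [156, ., 171, ., ., ., ., ., 112, 931, 801, 243, 450]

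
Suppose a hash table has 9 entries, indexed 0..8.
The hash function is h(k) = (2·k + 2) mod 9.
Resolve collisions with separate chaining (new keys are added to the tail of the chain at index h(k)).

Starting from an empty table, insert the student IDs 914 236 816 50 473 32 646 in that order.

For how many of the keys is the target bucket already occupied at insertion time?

3

914 -> bucket 3
236 -> bucket 6
816 -> bucket 5
50 -> bucket 3 (collision)
473 -> bucket 3 (collision)
32 -> bucket 3 (collision)
646 -> bucket 7
Final buckets:
0: _
1: _
2: _
3: 914 -> 50 -> 473 -> 32
4: _
5: 816
6: 236
7: 646
8: _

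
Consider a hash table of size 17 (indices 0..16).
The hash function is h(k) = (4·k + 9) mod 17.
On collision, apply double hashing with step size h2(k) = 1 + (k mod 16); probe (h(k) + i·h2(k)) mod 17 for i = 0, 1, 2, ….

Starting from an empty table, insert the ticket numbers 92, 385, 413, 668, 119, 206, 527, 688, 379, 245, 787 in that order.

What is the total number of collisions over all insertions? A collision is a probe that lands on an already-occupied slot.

92 hashes to 3; slot 3 is free → place at 3.
385 hashes to 2; slot 2 is free → place at 2.
413 hashes to 12; slot 12 is free → place at 12.
668 hashes to 12, h2=13; 12 taken → place at 8.
119 hashes to 9; slot 9 is free → place at 9.
206 hashes to 0; slot 0 is free → place at 0.
527 hashes to 9, h2=16; 9,8 taken → place at 7.
688 hashes to 7, h2=1; 7,8,9 taken → place at 10.
379 hashes to 12, h2=12; 12,7,2 taken → place at 14.
245 hashes to 3, h2=6; 3,9 taken → place at 15.
787 hashes to 12, h2=4; 12 taken → place at 16.
Table: [206, _, 385, 92, _, _, _, 527, 668, 119, 688, _, 413, _, 379, 245, 787]

12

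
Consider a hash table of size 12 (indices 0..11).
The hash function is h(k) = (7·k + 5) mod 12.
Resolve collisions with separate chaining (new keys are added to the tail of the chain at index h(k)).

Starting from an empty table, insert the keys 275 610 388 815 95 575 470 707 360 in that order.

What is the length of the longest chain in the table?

5

275 -> bucket 10
610 -> bucket 3
388 -> bucket 9
815 -> bucket 10 (collision)
95 -> bucket 10 (collision)
575 -> bucket 10 (collision)
470 -> bucket 7
707 -> bucket 10 (collision)
360 -> bucket 5
Final buckets:
0: .
1: .
2: .
3: 610
4: .
5: 360
6: .
7: 470
8: .
9: 388
10: 275 -> 815 -> 95 -> 575 -> 707
11: .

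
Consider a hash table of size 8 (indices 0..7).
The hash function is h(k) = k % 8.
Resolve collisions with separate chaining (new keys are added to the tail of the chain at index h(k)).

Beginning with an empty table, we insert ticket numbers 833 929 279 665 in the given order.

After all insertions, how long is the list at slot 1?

833 -> bucket 1
929 -> bucket 1 (collision)
279 -> bucket 7
665 -> bucket 1 (collision)
Final buckets:
0: .
1: 833 -> 929 -> 665
2: .
3: .
4: .
5: .
6: .
7: 279

3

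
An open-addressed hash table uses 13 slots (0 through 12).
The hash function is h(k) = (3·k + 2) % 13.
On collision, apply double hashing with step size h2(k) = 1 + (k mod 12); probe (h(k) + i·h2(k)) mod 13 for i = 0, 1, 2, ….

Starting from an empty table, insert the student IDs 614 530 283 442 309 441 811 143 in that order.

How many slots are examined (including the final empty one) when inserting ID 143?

3

614: h=11 → slot 11
530: h=6 → slot 6
283: h=6, h2=8, probe 6,1 → slot 1
442: h=2 → slot 2
309: h=6, h2=10, probe 6,3 → slot 3
441: h=12 → slot 12
811: h=4 → slot 4
143: h=2, h2=12, probe 2,1,0 → slot 0
Table: [143, 283, 442, 309, 811, -, 530, -, -, -, -, 614, 441]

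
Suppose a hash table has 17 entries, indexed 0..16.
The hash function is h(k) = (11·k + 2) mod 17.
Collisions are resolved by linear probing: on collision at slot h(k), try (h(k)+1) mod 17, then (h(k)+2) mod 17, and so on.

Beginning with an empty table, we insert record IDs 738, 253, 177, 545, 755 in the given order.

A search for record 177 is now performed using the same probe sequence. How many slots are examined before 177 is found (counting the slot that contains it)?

2

Insert 738: h=11, slot 11 empty → index 11.
Insert 253: h=14, slot 14 empty → index 14.
Insert 177: h=11, slot 11 occupied → index 12.
Insert 545: h=13, slot 13 empty → index 13.
Insert 755: h=11, slots 11,12,13,14 occupied → index 15.
Table: [—, —, —, —, —, —, —, —, —, —, —, 738, 177, 545, 253, 755, —]
Lookup 177: h=11, probe 11,12 → found at 12.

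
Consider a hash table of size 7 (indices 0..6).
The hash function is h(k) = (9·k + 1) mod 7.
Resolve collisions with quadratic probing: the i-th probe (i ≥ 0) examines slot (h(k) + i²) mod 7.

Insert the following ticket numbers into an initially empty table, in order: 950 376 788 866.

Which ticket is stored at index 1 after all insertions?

866

Insert 950: h=4, slot 4 empty → index 4.
Insert 376: h=4, slot 4 occupied → index 5.
Insert 788: h=2, slot 2 empty → index 2.
Insert 866: h=4, slots 4,5 occupied → index 1.
Table: [-, 866, 788, -, 950, 376, -]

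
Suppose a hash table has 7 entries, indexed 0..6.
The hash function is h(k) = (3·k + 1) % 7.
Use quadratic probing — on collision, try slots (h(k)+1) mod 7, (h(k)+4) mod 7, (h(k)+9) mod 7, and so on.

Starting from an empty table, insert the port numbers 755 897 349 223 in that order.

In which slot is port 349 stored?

6

Insert 755: h=5, slot 5 empty => index 5.
Insert 897: h=4, slot 4 empty => index 4.
Insert 349: h=5, slot 5 occupied => index 6.
Insert 223: h=5, slots 5,6 occupied => index 2.
Table: [_, _, 223, _, 897, 755, 349]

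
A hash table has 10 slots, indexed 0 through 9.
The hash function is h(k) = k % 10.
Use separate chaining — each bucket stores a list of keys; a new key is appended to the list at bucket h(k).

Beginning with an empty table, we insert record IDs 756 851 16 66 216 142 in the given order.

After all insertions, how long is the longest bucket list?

756 → bucket 6
851 → bucket 1
16 → bucket 6 (collision)
66 → bucket 6 (collision)
216 → bucket 6 (collision)
142 → bucket 2
Final buckets:
0: ∅
1: 851
2: 142
3: ∅
4: ∅
5: ∅
6: 756 -> 16 -> 66 -> 216
7: ∅
8: ∅
9: ∅

4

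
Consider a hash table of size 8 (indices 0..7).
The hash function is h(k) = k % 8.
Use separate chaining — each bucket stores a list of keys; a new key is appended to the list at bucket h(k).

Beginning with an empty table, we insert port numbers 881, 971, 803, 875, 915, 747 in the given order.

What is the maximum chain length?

Insert 881: h=1, bucket 1 empty → new chain.
Insert 971: h=3, bucket 3 empty → new chain.
Insert 803: h=3, bucket 3 nonempty → append to chain.
Insert 875: h=3, bucket 3 nonempty → append to chain.
Insert 915: h=3, bucket 3 nonempty → append to chain.
Insert 747: h=3, bucket 3 nonempty → append to chain.
Final buckets:
0: -
1: 881
2: -
3: 971 -> 803 -> 875 -> 915 -> 747
4: -
5: -
6: -
7: -

5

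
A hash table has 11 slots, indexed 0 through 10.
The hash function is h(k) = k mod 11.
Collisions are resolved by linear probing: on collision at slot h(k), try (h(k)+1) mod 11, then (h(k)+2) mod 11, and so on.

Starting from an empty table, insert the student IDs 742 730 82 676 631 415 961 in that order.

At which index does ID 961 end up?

742 hashes to 5; slot 5 is free => place at 5.
730 hashes to 4; slot 4 is free => place at 4.
82 hashes to 5; 5 taken => place at 6.
676 hashes to 5; 5,6 taken => place at 7.
631 hashes to 4; 4,5,6,7 taken => place at 8.
415 hashes to 8; 8 taken => place at 9.
961 hashes to 4; 4,5,6,7,8,9 taken => place at 10.
Table: [∅, ∅, ∅, ∅, 730, 742, 82, 676, 631, 415, 961]

10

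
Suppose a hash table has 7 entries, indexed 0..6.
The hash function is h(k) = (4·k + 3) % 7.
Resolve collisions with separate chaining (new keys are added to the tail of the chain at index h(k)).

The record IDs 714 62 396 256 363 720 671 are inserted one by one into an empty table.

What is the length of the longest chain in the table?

Insert 714: h=3, bucket 3 empty → new chain.
Insert 62: h=6, bucket 6 empty → new chain.
Insert 396: h=5, bucket 5 empty → new chain.
Insert 256: h=5, bucket 5 nonempty → append to chain.
Insert 363: h=6, bucket 6 nonempty → append to chain.
Insert 720: h=6, bucket 6 nonempty → append to chain.
Insert 671: h=6, bucket 6 nonempty → append to chain.
Final buckets:
0: —
1: —
2: —
3: 714
4: —
5: 396 -> 256
6: 62 -> 363 -> 720 -> 671

4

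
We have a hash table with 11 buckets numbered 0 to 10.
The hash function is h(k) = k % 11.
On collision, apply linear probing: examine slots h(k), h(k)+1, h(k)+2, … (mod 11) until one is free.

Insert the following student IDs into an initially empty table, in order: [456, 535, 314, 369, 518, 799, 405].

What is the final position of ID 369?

8

Insert 456: h=5, slot 5 empty -> index 5.
Insert 535: h=7, slot 7 empty -> index 7.
Insert 314: h=6, slot 6 empty -> index 6.
Insert 369: h=6, slots 6,7 occupied -> index 8.
Insert 518: h=1, slot 1 empty -> index 1.
Insert 799: h=7, slots 7,8 occupied -> index 9.
Insert 405: h=9, slot 9 occupied -> index 10.
Table: [∅, 518, ∅, ∅, ∅, 456, 314, 535, 369, 799, 405]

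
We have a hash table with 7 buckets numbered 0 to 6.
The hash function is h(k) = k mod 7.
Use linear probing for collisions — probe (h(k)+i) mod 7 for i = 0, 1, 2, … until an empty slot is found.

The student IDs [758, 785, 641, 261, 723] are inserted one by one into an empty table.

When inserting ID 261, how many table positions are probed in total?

2

Insert 758: h=2, slot 2 empty -> index 2.
Insert 785: h=1, slot 1 empty -> index 1.
Insert 641: h=4, slot 4 empty -> index 4.
Insert 261: h=2, slot 2 occupied -> index 3.
Insert 723: h=2, slots 2,3,4 occupied -> index 5.
Table: [., 785, 758, 261, 641, 723, .]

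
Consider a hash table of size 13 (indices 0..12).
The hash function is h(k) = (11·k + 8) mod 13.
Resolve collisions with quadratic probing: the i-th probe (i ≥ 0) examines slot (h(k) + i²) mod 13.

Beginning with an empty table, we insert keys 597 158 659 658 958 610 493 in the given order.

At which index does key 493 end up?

1

597: h=10 -> slot 10
158: h=4 -> slot 4
659: h=3 -> slot 3
658: h=5 -> slot 5
958: h=3, probe 3,4,7 -> slot 7
610: h=10, probe 10,11 -> slot 11
493: h=10, probe 10,11,1 -> slot 1
Table: [-, 493, -, 659, 158, 658, -, 958, -, -, 597, 610, -]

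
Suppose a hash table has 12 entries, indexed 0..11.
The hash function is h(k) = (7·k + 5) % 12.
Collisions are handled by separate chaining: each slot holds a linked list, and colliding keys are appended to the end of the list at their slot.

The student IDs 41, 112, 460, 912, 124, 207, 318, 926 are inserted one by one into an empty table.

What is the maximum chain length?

Insert 41: h=4, bucket 4 empty -> new chain.
Insert 112: h=9, bucket 9 empty -> new chain.
Insert 460: h=9, bucket 9 nonempty -> append to chain.
Insert 912: h=5, bucket 5 empty -> new chain.
Insert 124: h=9, bucket 9 nonempty -> append to chain.
Insert 207: h=2, bucket 2 empty -> new chain.
Insert 318: h=11, bucket 11 empty -> new chain.
Insert 926: h=7, bucket 7 empty -> new chain.
Final buckets:
0: -
1: -
2: 207
3: -
4: 41
5: 912
6: -
7: 926
8: -
9: 112 -> 460 -> 124
10: -
11: 318

3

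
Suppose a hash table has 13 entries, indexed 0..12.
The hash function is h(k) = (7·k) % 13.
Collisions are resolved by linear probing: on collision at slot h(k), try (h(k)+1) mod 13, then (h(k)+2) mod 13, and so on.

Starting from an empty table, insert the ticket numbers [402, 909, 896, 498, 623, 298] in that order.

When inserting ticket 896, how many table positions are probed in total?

402 hashes to 6; slot 6 is free -> place at 6.
909 hashes to 6; 6 taken -> place at 7.
896 hashes to 6; 6,7 taken -> place at 8.
498 hashes to 2; slot 2 is free -> place at 2.
623 hashes to 6; 6,7,8 taken -> place at 9.
298 hashes to 6; 6,7,8,9 taken -> place at 10.
Table: [∅, ∅, 498, ∅, ∅, ∅, 402, 909, 896, 623, 298, ∅, ∅]

3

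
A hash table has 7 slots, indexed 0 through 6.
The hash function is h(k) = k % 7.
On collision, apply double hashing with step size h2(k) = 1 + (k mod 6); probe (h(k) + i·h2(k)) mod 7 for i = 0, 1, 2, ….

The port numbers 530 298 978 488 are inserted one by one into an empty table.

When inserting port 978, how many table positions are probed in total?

530 hashes to 5; slot 5 is free -> place at 5.
298 hashes to 4; slot 4 is free -> place at 4.
978 hashes to 5, h2=1; 5 taken -> place at 6.
488 hashes to 5, h2=3; 5 taken -> place at 1.
Table: [-, 488, -, -, 298, 530, 978]

2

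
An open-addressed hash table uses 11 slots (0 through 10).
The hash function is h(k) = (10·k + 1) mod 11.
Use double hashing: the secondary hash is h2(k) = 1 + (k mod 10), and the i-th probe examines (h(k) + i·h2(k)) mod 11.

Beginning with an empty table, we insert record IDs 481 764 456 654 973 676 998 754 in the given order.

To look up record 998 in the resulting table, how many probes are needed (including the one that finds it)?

481: h=4 -> slot 4
764: h=7 -> slot 7
456: h=7, h2=7, probe 7,3 -> slot 3
654: h=7, h2=5, probe 7,1 -> slot 1
973: h=7, h2=4, probe 7,0 -> slot 0
676: h=7, h2=7, probe 7,3,10 -> slot 10
998: h=4, h2=9, probe 4,2 -> slot 2
754: h=6 -> slot 6
Table: [973, 654, 998, 456, 481, —, 754, 764, —, —, 676]
Lookup 998: h=4, h2=9, probe 4,2 → found at 2.

2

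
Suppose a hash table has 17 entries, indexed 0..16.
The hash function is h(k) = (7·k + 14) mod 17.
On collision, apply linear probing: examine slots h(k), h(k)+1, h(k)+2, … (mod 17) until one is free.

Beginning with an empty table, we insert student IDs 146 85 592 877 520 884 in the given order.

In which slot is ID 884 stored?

Insert 146: h=16, slot 16 empty -> index 16.
Insert 85: h=14, slot 14 empty -> index 14.
Insert 592: h=10, slot 10 empty -> index 10.
Insert 877: h=16, slot 16 occupied -> index 0.
Insert 520: h=16, slots 16,0 occupied -> index 1.
Insert 884: h=14, slot 14 occupied -> index 15.
Table: [877, 520, ., ., ., ., ., ., ., ., 592, ., ., ., 85, 884, 146]

15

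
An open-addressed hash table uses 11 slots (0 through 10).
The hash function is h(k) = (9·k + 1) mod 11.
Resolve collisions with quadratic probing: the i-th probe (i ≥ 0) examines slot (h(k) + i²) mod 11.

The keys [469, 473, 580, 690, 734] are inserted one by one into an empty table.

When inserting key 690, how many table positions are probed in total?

2

Insert 469: h=9, slot 9 empty -> index 9.
Insert 473: h=1, slot 1 empty -> index 1.
Insert 580: h=7, slot 7 empty -> index 7.
Insert 690: h=7, slot 7 occupied -> index 8.
Insert 734: h=7, slots 7,8 occupied -> index 0.
Table: [734, 473, ∅, ∅, ∅, ∅, ∅, 580, 690, 469, ∅]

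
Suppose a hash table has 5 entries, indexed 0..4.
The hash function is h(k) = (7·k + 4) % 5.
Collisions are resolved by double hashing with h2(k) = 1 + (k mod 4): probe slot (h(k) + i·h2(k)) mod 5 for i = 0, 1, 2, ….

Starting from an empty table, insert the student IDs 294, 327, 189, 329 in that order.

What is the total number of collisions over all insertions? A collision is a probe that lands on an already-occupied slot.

3

Insert 294: h=2, slot 2 empty -> index 2.
Insert 327: h=3, slot 3 empty -> index 3.
Insert 189: h=2, h2=2, slot 2 occupied -> index 4.
Insert 329: h=2, h2=2, slots 2,4 occupied -> index 1.
Table: [—, 329, 294, 327, 189]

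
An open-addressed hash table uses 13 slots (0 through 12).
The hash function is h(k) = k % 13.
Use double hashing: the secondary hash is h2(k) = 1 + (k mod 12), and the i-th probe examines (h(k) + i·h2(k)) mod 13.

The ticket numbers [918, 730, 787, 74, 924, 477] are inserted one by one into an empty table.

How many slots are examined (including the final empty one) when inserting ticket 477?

918 hashes to 8; slot 8 is free → place at 8.
730 hashes to 2; slot 2 is free → place at 2.
787 hashes to 7; slot 7 is free → place at 7.
74 hashes to 9; slot 9 is free → place at 9.
924 hashes to 1; slot 1 is free → place at 1.
477 hashes to 9, h2=10; 9 taken → place at 6.
Table: [-, 924, 730, -, -, -, 477, 787, 918, 74, -, -, -]

2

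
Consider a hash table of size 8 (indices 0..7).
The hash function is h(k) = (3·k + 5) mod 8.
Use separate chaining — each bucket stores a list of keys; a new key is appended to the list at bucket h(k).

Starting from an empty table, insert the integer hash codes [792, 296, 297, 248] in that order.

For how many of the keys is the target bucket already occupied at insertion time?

Insert 792: h=5, bucket 5 empty → new chain.
Insert 296: h=5, bucket 5 nonempty → append to chain.
Insert 297: h=0, bucket 0 empty → new chain.
Insert 248: h=5, bucket 5 nonempty → append to chain.
Final buckets:
0: 297
1: ∅
2: ∅
3: ∅
4: ∅
5: 792 -> 296 -> 248
6: ∅
7: ∅

2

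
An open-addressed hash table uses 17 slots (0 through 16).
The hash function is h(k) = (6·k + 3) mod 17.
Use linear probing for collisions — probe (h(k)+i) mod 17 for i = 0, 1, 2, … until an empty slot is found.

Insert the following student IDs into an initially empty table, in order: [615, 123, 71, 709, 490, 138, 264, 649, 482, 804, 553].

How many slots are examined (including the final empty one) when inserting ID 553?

6

615 hashes to 4; slot 4 is free -> place at 4.
123 hashes to 10; slot 10 is free -> place at 10.
71 hashes to 4; 4 taken -> place at 5.
709 hashes to 7; slot 7 is free -> place at 7.
490 hashes to 2; slot 2 is free -> place at 2.
138 hashes to 15; slot 15 is free -> place at 15.
264 hashes to 6; slot 6 is free -> place at 6.
649 hashes to 4; 4,5,6,7 taken -> place at 8.
482 hashes to 5; 5,6,7,8 taken -> place at 9.
804 hashes to 16; slot 16 is free -> place at 16.
553 hashes to 6; 6,7,8,9,10 taken -> place at 11.
Table: [—, —, 490, —, 615, 71, 264, 709, 649, 482, 123, 553, —, —, —, 138, 804]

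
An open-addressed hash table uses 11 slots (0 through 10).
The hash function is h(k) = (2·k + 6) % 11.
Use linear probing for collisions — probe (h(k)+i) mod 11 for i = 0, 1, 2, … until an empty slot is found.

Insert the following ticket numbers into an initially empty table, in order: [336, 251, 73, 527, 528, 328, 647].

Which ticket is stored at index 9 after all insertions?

73

Insert 336: h=7, slot 7 empty → index 7.
Insert 251: h=2, slot 2 empty → index 2.
Insert 73: h=9, slot 9 empty → index 9.
Insert 527: h=4, slot 4 empty → index 4.
Insert 528: h=6, slot 6 empty → index 6.
Insert 328: h=2, slot 2 occupied → index 3.
Insert 647: h=2, slots 2,3,4 occupied → index 5.
Table: [—, —, 251, 328, 527, 647, 528, 336, —, 73, —]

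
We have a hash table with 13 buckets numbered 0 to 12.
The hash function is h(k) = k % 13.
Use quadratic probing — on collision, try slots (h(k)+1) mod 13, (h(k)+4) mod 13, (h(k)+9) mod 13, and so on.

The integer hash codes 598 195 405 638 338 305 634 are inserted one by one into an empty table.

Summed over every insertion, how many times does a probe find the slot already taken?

5

598 hashes to 0; slot 0 is free => place at 0.
195 hashes to 0; 0 taken => place at 1.
405 hashes to 2; slot 2 is free => place at 2.
638 hashes to 1; 1,2 taken => place at 5.
338 hashes to 0; 0,1 taken => place at 4.
305 hashes to 6; slot 6 is free => place at 6.
634 hashes to 10; slot 10 is free => place at 10.
Table: [598, 195, 405, -, 338, 638, 305, -, -, -, 634, -, -]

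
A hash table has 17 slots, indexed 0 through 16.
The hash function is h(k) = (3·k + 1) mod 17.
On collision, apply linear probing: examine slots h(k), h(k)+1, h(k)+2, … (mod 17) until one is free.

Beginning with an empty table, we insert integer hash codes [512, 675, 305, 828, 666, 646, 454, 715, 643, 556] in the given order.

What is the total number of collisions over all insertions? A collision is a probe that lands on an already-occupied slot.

512: h=7 -> slot 7
675: h=3 -> slot 3
305: h=15 -> slot 15
828: h=3, probe 3,4 -> slot 4
666: h=10 -> slot 10
646: h=1 -> slot 1
454: h=3, probe 3,4,5 -> slot 5
715: h=4, probe 4,5,6 -> slot 6
643: h=9 -> slot 9
556: h=3, probe 3,4,5,6,7,8 -> slot 8
Table: [∅, 646, ∅, 675, 828, 454, 715, 512, 556, 643, 666, ∅, ∅, ∅, ∅, 305, ∅]

10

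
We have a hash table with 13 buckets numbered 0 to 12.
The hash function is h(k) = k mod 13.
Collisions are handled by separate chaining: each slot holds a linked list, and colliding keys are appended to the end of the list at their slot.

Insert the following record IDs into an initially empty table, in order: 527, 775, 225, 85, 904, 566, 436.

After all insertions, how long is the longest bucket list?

5

Insert 527: h=7, bucket 7 empty -> new chain.
Insert 775: h=8, bucket 8 empty -> new chain.
Insert 225: h=4, bucket 4 empty -> new chain.
Insert 85: h=7, bucket 7 nonempty -> append to chain.
Insert 904: h=7, bucket 7 nonempty -> append to chain.
Insert 566: h=7, bucket 7 nonempty -> append to chain.
Insert 436: h=7, bucket 7 nonempty -> append to chain.
Final buckets:
0: .
1: .
2: .
3: .
4: 225
5: .
6: .
7: 527 -> 85 -> 904 -> 566 -> 436
8: 775
9: .
10: .
11: .
12: .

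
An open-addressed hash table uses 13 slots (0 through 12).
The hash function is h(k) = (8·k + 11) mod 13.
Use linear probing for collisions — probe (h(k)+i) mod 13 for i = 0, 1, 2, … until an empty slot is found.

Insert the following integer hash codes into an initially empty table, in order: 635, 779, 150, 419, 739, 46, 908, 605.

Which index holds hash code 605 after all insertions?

5

Insert 635: h=8, slot 8 empty => index 8.
Insert 779: h=3, slot 3 empty => index 3.
Insert 150: h=2, slot 2 empty => index 2.
Insert 419: h=9, slot 9 empty => index 9.
Insert 739: h=8, slots 8,9 occupied => index 10.
Insert 46: h=2, slots 2,3 occupied => index 4.
Insert 908: h=8, slots 8,9,10 occupied => index 11.
Insert 605: h=2, slots 2,3,4 occupied => index 5.
Table: [., ., 150, 779, 46, 605, ., ., 635, 419, 739, 908, .]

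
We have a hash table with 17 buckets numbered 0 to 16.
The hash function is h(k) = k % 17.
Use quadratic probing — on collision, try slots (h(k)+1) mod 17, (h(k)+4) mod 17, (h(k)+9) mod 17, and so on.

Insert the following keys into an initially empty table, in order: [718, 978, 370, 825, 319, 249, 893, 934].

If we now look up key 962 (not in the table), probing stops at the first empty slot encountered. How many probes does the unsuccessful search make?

Insert 718: h=4, slot 4 empty → index 4.
Insert 978: h=9, slot 9 empty → index 9.
Insert 370: h=13, slot 13 empty → index 13.
Insert 825: h=9, slot 9 occupied → index 10.
Insert 319: h=13, slot 13 occupied → index 14.
Insert 249: h=11, slot 11 empty → index 11.
Insert 893: h=9, slots 9,10,13 occupied → index 1.
Insert 934: h=16, slot 16 empty → index 16.
Table: [-, 893, -, -, 718, -, -, -, -, 978, 825, 249, -, 370, 319, -, 934]
Lookup 962: h=10, probe 10,11,14,2 → slot 2 empty, not found.

4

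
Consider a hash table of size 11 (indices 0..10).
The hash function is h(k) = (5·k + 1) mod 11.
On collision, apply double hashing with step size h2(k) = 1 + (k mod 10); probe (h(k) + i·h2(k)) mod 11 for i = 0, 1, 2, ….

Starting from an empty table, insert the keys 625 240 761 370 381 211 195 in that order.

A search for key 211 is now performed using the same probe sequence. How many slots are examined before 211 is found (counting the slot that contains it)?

625 hashes to 2; slot 2 is free => place at 2.
240 hashes to 2, h2=1; 2 taken => place at 3.
761 hashes to 0; slot 0 is free => place at 0.
370 hashes to 3, h2=1; 3 taken => place at 4.
381 hashes to 3, h2=2; 3 taken => place at 5.
211 hashes to 0, h2=2; 0,2,4 taken => place at 6.
195 hashes to 8; slot 8 is free => place at 8.
Table: [761, _, 625, 240, 370, 381, 211, _, 195, _, _]
Lookup 211: h=0, h2=2, probe 0,2,4,6 → found at 6.

4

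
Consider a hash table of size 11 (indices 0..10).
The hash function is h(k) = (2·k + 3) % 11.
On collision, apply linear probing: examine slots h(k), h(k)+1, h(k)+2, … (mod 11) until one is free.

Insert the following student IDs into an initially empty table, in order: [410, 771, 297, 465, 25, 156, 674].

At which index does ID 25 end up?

0

Insert 410: h=9, slot 9 empty → index 9.
Insert 771: h=5, slot 5 empty → index 5.
Insert 297: h=3, slot 3 empty → index 3.
Insert 465: h=9, slot 9 occupied → index 10.
Insert 25: h=9, slots 9,10 occupied → index 0.
Insert 156: h=7, slot 7 empty → index 7.
Insert 674: h=9, slots 9,10,0 occupied → index 1.
Table: [25, 674, —, 297, —, 771, —, 156, —, 410, 465]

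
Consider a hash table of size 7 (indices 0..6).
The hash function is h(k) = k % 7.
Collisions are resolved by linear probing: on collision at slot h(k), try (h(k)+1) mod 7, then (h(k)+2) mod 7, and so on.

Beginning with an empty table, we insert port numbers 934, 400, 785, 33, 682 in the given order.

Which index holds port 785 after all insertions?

Insert 934: h=3, slot 3 empty -> index 3.
Insert 400: h=1, slot 1 empty -> index 1.
Insert 785: h=1, slot 1 occupied -> index 2.
Insert 33: h=5, slot 5 empty -> index 5.
Insert 682: h=3, slot 3 occupied -> index 4.
Table: [∅, 400, 785, 934, 682, 33, ∅]

2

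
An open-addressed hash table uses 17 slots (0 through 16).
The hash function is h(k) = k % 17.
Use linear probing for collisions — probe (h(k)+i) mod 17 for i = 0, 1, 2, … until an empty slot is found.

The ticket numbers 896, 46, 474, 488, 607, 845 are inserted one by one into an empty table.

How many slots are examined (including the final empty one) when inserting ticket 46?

896: h=12 -> slot 12
46: h=12, probe 12,13 -> slot 13
474: h=15 -> slot 15
488: h=12, probe 12,13,14 -> slot 14
607: h=12, probe 12,13,14,15,16 -> slot 16
845: h=12, probe 12,13,14,15,16,0 -> slot 0
Table: [845, ∅, ∅, ∅, ∅, ∅, ∅, ∅, ∅, ∅, ∅, ∅, 896, 46, 488, 474, 607]

2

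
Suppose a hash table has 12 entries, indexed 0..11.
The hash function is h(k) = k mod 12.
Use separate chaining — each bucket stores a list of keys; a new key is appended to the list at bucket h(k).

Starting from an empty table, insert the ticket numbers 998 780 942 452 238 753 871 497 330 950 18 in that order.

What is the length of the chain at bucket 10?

Insert 998: h=2, bucket 2 empty → new chain.
Insert 780: h=0, bucket 0 empty → new chain.
Insert 942: h=6, bucket 6 empty → new chain.
Insert 452: h=8, bucket 8 empty → new chain.
Insert 238: h=10, bucket 10 empty → new chain.
Insert 753: h=9, bucket 9 empty → new chain.
Insert 871: h=7, bucket 7 empty → new chain.
Insert 497: h=5, bucket 5 empty → new chain.
Insert 330: h=6, bucket 6 nonempty → append to chain.
Insert 950: h=2, bucket 2 nonempty → append to chain.
Insert 18: h=6, bucket 6 nonempty → append to chain.
Final buckets:
0: 780
1: ∅
2: 998 -> 950
3: ∅
4: ∅
5: 497
6: 942 -> 330 -> 18
7: 871
8: 452
9: 753
10: 238
11: ∅

1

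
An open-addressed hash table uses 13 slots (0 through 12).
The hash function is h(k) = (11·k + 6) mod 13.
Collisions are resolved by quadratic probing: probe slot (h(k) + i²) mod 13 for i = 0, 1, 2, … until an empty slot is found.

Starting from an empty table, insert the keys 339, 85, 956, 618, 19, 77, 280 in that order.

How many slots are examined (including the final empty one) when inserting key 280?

Insert 339: h=4, slot 4 empty → index 4.
Insert 85: h=5, slot 5 empty → index 5.
Insert 956: h=5, slot 5 occupied → index 6.
Insert 618: h=5, slots 5,6 occupied → index 9.
Insert 19: h=7, slot 7 empty → index 7.
Insert 77: h=8, slot 8 empty → index 8.
Insert 280: h=5, slots 5,6,9 occupied → index 1.
Table: [-, 280, -, -, 339, 85, 956, 19, 77, 618, -, -, -]

4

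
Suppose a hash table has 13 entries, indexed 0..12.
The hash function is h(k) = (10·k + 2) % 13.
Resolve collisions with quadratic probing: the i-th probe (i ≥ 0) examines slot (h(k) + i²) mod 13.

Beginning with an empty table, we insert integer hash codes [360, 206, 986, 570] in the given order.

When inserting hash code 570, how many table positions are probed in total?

3

Insert 360: h=1, slot 1 empty → index 1.
Insert 206: h=8, slot 8 empty → index 8.
Insert 986: h=8, slot 8 occupied → index 9.
Insert 570: h=8, slots 8,9 occupied → index 12.
Table: [—, 360, —, —, —, —, —, —, 206, 986, —, —, 570]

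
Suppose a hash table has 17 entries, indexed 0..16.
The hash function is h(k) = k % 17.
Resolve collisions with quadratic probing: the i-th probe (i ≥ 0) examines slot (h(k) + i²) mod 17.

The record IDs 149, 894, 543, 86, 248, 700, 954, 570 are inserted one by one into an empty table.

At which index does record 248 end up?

149 hashes to 13; slot 13 is free → place at 13.
894 hashes to 10; slot 10 is free → place at 10.
543 hashes to 16; slot 16 is free → place at 16.
86 hashes to 1; slot 1 is free → place at 1.
248 hashes to 10; 10 taken → place at 11.
700 hashes to 3; slot 3 is free → place at 3.
954 hashes to 2; slot 2 is free → place at 2.
570 hashes to 9; slot 9 is free → place at 9.
Table: [-, 86, 954, 700, -, -, -, -, -, 570, 894, 248, -, 149, -, -, 543]

11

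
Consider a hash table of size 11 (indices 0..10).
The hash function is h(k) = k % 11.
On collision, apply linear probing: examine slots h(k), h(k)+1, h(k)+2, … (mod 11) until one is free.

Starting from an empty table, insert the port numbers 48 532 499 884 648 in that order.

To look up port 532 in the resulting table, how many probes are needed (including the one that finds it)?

48 hashes to 4; slot 4 is free → place at 4.
532 hashes to 4; 4 taken → place at 5.
499 hashes to 4; 4,5 taken → place at 6.
884 hashes to 4; 4,5,6 taken → place at 7.
648 hashes to 10; slot 10 is free → place at 10.
Table: [∅, ∅, ∅, ∅, 48, 532, 499, 884, ∅, ∅, 648]
Lookup 532: h=4, probe 4,5 → found at 5.

2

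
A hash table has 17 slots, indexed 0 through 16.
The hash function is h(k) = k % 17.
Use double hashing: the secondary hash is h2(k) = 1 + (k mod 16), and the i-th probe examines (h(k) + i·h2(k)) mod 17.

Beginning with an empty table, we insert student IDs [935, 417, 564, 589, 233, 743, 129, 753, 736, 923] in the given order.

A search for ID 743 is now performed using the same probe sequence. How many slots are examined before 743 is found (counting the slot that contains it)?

Insert 935: h=0, slot 0 empty -> index 0.
Insert 417: h=9, slot 9 empty -> index 9.
Insert 564: h=3, slot 3 empty -> index 3.
Insert 589: h=11, slot 11 empty -> index 11.
Insert 233: h=12, slot 12 empty -> index 12.
Insert 743: h=12, h2=8, slots 12,3,11 occupied -> index 2.
Insert 129: h=10, slot 10 empty -> index 10.
Insert 753: h=5, slot 5 empty -> index 5.
Insert 736: h=5, h2=1, slot 5 occupied -> index 6.
Insert 923: h=5, h2=12, slots 5,0,12 occupied -> index 7.
Table: [935, ., 743, 564, ., 753, 736, 923, ., 417, 129, 589, 233, ., ., ., .]
Lookup 743: h=12, h2=8, probe 12,3,11,2 → found at 2.

4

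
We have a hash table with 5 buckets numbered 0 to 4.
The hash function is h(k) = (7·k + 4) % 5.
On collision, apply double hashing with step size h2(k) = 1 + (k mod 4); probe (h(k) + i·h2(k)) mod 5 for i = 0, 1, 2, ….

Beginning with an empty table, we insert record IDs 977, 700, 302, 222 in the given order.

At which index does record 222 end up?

977: h=3 → slot 3
700: h=4 → slot 4
302: h=3, h2=3, probe 3,1 → slot 1
222: h=3, h2=3, probe 3,1,4,2 → slot 2
Table: [_, 302, 222, 977, 700]

2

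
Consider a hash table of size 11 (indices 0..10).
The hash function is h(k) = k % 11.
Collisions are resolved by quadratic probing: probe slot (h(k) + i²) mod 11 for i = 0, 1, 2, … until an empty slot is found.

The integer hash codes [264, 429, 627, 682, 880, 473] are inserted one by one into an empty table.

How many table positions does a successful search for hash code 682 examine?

264 hashes to 0; slot 0 is free -> place at 0.
429 hashes to 0; 0 taken -> place at 1.
627 hashes to 0; 0,1 taken -> place at 4.
682 hashes to 0; 0,1,4 taken -> place at 9.
880 hashes to 0; 0,1,4,9 taken -> place at 5.
473 hashes to 0; 0,1,4,9,5 taken -> place at 3.
Table: [264, 429, ., 473, 627, 880, ., ., ., 682, .]
Lookup 682: h=0, probe 0,1,4,9 → found at 9.

4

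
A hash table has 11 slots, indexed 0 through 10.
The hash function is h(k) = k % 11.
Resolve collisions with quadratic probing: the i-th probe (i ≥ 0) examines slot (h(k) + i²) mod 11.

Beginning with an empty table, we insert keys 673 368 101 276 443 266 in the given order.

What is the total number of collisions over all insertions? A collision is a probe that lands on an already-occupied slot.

4

673: h=2 -> slot 2
368: h=5 -> slot 5
101: h=2, probe 2,3 -> slot 3
276: h=1 -> slot 1
443: h=3, probe 3,4 -> slot 4
266: h=2, probe 2,3,6 -> slot 6
Table: [., 276, 673, 101, 443, 368, 266, ., ., ., .]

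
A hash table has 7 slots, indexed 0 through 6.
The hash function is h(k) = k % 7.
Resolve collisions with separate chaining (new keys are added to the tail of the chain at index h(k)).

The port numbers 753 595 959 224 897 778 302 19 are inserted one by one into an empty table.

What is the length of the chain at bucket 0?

753 -> bucket 4
595 -> bucket 0
959 -> bucket 0 (collision)
224 -> bucket 0 (collision)
897 -> bucket 1
778 -> bucket 1 (collision)
302 -> bucket 1 (collision)
19 -> bucket 5
Final buckets:
0: 595 -> 959 -> 224
1: 897 -> 778 -> 302
2: .
3: .
4: 753
5: 19
6: .

3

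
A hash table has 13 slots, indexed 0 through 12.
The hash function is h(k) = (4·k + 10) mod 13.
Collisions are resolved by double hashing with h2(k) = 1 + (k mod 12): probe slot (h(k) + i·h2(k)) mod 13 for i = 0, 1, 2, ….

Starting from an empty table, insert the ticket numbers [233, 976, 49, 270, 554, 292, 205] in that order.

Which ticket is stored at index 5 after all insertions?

Insert 233: h=6, slot 6 empty => index 6.
Insert 976: h=1, slot 1 empty => index 1.
Insert 49: h=11, slot 11 empty => index 11.
Insert 270: h=11, h2=7, slot 11 occupied => index 5.
Insert 554: h=3, slot 3 empty => index 3.
Insert 292: h=8, slot 8 empty => index 8.
Insert 205: h=11, h2=2, slot 11 occupied => index 0.
Table: [205, 976, _, 554, _, 270, 233, _, 292, _, _, 49, _]

270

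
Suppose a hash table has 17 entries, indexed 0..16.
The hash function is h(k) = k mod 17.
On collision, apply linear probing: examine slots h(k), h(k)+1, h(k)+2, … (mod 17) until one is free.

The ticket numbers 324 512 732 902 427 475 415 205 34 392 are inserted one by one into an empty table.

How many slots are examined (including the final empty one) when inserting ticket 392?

Insert 324: h=1, slot 1 empty -> index 1.
Insert 512: h=2, slot 2 empty -> index 2.
Insert 732: h=1, slots 1,2 occupied -> index 3.
Insert 902: h=1, slots 1,2,3 occupied -> index 4.
Insert 427: h=2, slots 2,3,4 occupied -> index 5.
Insert 475: h=16, slot 16 empty -> index 16.
Insert 415: h=7, slot 7 empty -> index 7.
Insert 205: h=1, slots 1,2,3,4,5 occupied -> index 6.
Insert 34: h=0, slot 0 empty -> index 0.
Insert 392: h=1, slots 1,2,3,4,5,6,7 occupied -> index 8.
Table: [34, 324, 512, 732, 902, 427, 205, 415, 392, -, -, -, -, -, -, -, 475]

8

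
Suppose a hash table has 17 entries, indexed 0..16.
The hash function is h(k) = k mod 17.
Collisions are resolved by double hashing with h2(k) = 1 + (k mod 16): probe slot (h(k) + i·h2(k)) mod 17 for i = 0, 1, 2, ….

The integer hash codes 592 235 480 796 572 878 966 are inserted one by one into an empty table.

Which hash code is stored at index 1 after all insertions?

966

592: h=14 => slot 14
235: h=14, h2=12, probe 14,9 => slot 9
480: h=4 => slot 4
796: h=14, h2=13, probe 14,10 => slot 10
572: h=11 => slot 11
878: h=11, h2=15, probe 11,9,7 => slot 7
966: h=14, h2=7, probe 14,4,11,1 => slot 1
Table: [—, 966, —, —, 480, —, —, 878, —, 235, 796, 572, —, —, 592, —, —]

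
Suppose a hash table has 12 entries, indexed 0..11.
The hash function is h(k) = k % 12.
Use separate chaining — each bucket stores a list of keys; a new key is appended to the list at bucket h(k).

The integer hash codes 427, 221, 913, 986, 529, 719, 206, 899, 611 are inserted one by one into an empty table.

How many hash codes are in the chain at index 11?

Insert 427: h=7, bucket 7 empty → new chain.
Insert 221: h=5, bucket 5 empty → new chain.
Insert 913: h=1, bucket 1 empty → new chain.
Insert 986: h=2, bucket 2 empty → new chain.
Insert 529: h=1, bucket 1 nonempty → append to chain.
Insert 719: h=11, bucket 11 empty → new chain.
Insert 206: h=2, bucket 2 nonempty → append to chain.
Insert 899: h=11, bucket 11 nonempty → append to chain.
Insert 611: h=11, bucket 11 nonempty → append to chain.
Final buckets:
0: —
1: 913 -> 529
2: 986 -> 206
3: —
4: —
5: 221
6: —
7: 427
8: —
9: —
10: —
11: 719 -> 899 -> 611

3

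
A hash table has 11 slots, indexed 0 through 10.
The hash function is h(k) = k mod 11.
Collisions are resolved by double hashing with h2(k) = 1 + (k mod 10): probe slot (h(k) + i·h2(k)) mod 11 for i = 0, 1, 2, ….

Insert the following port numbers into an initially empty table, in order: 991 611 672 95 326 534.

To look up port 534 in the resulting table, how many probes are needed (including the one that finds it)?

991 hashes to 1; slot 1 is free -> place at 1.
611 hashes to 6; slot 6 is free -> place at 6.
672 hashes to 1, h2=3; 1 taken -> place at 4.
95 hashes to 7; slot 7 is free -> place at 7.
326 hashes to 7, h2=7; 7 taken -> place at 3.
534 hashes to 6, h2=5; 6 taken -> place at 0.
Table: [534, 991, _, 326, 672, _, 611, 95, _, _, _]
Lookup 534: h=6, h2=5, probe 6,0 → found at 0.

2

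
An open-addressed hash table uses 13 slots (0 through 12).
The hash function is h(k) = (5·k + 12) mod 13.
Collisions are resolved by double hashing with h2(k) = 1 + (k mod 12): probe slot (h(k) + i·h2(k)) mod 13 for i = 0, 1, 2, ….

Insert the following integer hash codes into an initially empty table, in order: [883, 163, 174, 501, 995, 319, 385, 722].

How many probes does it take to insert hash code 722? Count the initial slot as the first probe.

3

883: h=7 -> slot 7
163: h=8 -> slot 8
174: h=11 -> slot 11
501: h=8, h2=10, probe 8,5 -> slot 5
995: h=8, h2=12, probe 8,7,6 -> slot 6
319: h=8, h2=8, probe 8,3 -> slot 3
385: h=0 -> slot 0
722: h=8, h2=3, probe 8,11,1 -> slot 1
Table: [385, 722, ∅, 319, ∅, 501, 995, 883, 163, ∅, ∅, 174, ∅]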